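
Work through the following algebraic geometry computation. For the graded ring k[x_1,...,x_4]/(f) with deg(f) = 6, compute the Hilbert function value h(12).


For R = k[x_1,...,x_n]/(f) with f homogeneous of degree e:
The Hilbert series is (1 - t^e)/(1 - t)^n.
So h(d) = C(d+n-1, n-1) - C(d-e+n-1, n-1) for d >= e.
With n=4, e=6, d=12:
C(12+4-1, 4-1) = C(15, 3) = 455
C(12-6+4-1, 4-1) = C(9, 3) = 84
h(12) = 455 - 84 = 371

371


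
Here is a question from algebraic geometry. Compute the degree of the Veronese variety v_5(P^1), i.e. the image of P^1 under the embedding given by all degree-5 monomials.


The Veronese variety v_5(P^1) has degree d^r.
d^r = 5^1 = 5

5


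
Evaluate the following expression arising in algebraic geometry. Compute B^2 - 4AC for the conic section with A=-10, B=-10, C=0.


The discriminant of a conic Ax^2 + Bxy + Cy^2 + ... = 0 is B^2 - 4AC.
B^2 = (-10)^2 = 100
4AC = 4*(-10)*0 = 0
Discriminant = 100 + 0 = 100

100


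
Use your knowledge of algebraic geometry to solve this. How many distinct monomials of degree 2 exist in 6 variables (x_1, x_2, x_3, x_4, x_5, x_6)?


The number of degree-2 monomials in 6 variables is C(d+n-1, n-1).
= C(2+6-1, 6-1) = C(7, 5)
= 21

21


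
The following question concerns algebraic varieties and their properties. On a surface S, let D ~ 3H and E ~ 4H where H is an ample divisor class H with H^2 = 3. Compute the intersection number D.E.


Using bilinearity of the intersection pairing on a surface S:
(aH).(bH) = ab * (H.H)
We have H^2 = 3.
D.E = (3H).(4H) = 3*4*3
= 12*3
= 36

36


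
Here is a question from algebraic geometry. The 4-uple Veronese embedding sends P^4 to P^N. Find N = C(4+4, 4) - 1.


The Veronese embedding v_d: P^n -> P^N maps each point to all
degree-d monomials in n+1 homogeneous coordinates.
N = C(n+d, d) - 1
N = C(4+4, 4) - 1
N = C(8, 4) - 1
C(8, 4) = 70
N = 70 - 1 = 69

69


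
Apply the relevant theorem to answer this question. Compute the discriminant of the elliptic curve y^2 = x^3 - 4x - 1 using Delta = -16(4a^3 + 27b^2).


Compute each component:
4a^3 = 4*(-4)^3 = 4*(-64) = -256
27b^2 = 27*(-1)^2 = 27*1 = 27
4a^3 + 27b^2 = -256 + 27 = -229
Delta = -16*(-229) = 3664

3664


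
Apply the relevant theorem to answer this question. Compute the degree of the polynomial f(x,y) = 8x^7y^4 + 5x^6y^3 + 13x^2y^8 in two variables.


Examine each term for its total degree (sum of exponents).
  Term '8x^7y^4' has total degree 7+4 = 11.
  Term '5x^6y^3' has total degree 6+3 = 9.
  Term '13x^2y^8' has total degree 2+8 = 10.
The maximum total degree among all terms is 11.

11


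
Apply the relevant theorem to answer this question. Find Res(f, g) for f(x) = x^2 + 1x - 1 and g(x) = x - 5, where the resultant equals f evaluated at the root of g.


For Res(f, x - c), we evaluate f at x = c.
f(5) = 5^2 + 1*5 - 1
= 25 + 5 - 1
= 30 - 1 = 29
Res(f, g) = 29

29


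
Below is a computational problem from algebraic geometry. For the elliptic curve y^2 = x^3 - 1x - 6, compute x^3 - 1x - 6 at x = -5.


Compute x^3 - 1x - 6 at x = -5:
x^3 = (-5)^3 = -125
(-1)*x = (-1)*(-5) = 5
Sum: -125 + 5 - 6 = -126

-126


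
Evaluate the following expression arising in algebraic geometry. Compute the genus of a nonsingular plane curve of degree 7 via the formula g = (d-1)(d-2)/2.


Using the genus formula for smooth plane curves:
g = (d-1)(d-2)/2
g = (7-1)(7-2)/2
g = 6*5/2
g = 30/2 = 15

15


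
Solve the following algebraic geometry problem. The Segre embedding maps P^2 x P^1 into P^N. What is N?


The Segre embedding maps P^m x P^n into P^N via
all products of coordinates from each factor.
N = (m+1)(n+1) - 1
N = (2+1)(1+1) - 1
N = 3*2 - 1
N = 6 - 1 = 5

5


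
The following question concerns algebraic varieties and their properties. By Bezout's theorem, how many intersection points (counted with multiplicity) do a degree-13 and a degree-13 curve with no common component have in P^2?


Bezout's theorem states the intersection count equals the product of degrees.
Intersection count = 13 * 13 = 169

169


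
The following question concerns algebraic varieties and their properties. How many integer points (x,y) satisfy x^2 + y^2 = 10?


Systematically check integer values of x where x^2 <= 10.
For each valid x, check if 10 - x^2 is a perfect square.
x=1: 10 - 1 = 9, sqrt = 3 (valid)
x=3: 10 - 9 = 1, sqrt = 1 (valid)
Total integer solutions found: 8

8


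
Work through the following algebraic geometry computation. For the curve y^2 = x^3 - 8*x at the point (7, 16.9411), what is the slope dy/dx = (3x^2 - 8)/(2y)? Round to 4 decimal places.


Using implicit differentiation of y^2 = x^3 - 8*x:
2y * dy/dx = 3x^2 - 8
dy/dx = (3x^2 - 8)/(2y)
Numerator: 3*7^2 - 8 = 139
Denominator: 2*16.9411 = 33.8822
dy/dx = 139/33.8822 = 4.1024

4.1024


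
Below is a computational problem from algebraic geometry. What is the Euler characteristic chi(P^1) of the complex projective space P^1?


The complex projective space P^1 has one cell in each even real dimension 0, 2, ..., 2.
The cohomology groups are H^{2k}(P^1) = Z for k = 0,...,1, and 0 otherwise.
Euler characteristic = sum of Betti numbers = 1 per even-dimensional cohomology group.
chi(P^1) = 1 + 1 = 2

2


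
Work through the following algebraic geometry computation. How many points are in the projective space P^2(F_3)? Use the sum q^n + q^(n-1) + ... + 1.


P^2(F_3) has (q^(n+1) - 1)/(q - 1) points.
= 3^2 + 3^1 + 3^0
= 9 + 3 + 1
= 13

13


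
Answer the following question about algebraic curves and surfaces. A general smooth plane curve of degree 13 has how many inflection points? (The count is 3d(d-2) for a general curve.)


For a general smooth plane curve C of degree d, the inflection points are
the intersection of C with its Hessian curve, which has degree 3(d-2).
By Bezout, the total intersection number is d * 3(d-2) = 13 * 33 = 429.
For a general curve every flex is ordinary, so each contributes
multiplicity 1 to C·Hess(C), and the number of distinct inflection
points is 3d(d-2).
Inflection points = 3*13*(13-2) = 3*13*11 = 429

429


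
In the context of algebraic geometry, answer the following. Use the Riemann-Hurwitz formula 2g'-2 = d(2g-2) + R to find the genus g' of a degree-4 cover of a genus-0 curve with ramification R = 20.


Riemann-Hurwitz formula: 2g' - 2 = d(2g - 2) + R
Given: d = 4, g = 0, R = 20
2g' - 2 = 4*(2*0 - 2) + 20
2g' - 2 = 4*(-2) + 20
2g' - 2 = -8 + 20 = 12
2g' = 14
g' = 7

7


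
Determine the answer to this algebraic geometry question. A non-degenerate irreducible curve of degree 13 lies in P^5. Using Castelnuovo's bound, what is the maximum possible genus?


Castelnuovo's bound: write d - 1 = m(r-1) + epsilon with 0 <= epsilon < r-1.
d - 1 = 13 - 1 = 12
r - 1 = 5 - 1 = 4
12 = 3*4 + 0, so m = 3, epsilon = 0
pi(d, r) = m(m-1)(r-1)/2 + m*epsilon
= 3*2*4/2 + 3*0
= 24/2 + 0
= 12 + 0 = 12

12


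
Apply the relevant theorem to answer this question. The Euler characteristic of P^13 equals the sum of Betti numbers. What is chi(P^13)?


The complex projective space P^13 has one cell in each even real dimension 0, 2, ..., 26.
The cohomology groups are H^{2k}(P^13) = Z for k = 0,...,13, and 0 otherwise.
Euler characteristic = sum of Betti numbers = 1 per even-dimensional cohomology group.
chi(P^13) = 13 + 1 = 14

14


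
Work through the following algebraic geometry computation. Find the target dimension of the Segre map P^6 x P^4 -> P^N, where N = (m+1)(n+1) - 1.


The Segre embedding maps P^m x P^n into P^N via
all products of coordinates from each factor.
N = (m+1)(n+1) - 1
N = (6+1)(4+1) - 1
N = 7*5 - 1
N = 35 - 1 = 34

34


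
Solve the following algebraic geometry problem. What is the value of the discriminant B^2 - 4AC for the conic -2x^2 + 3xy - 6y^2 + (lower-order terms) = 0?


The discriminant of a conic Ax^2 + Bxy + Cy^2 + ... = 0 is B^2 - 4AC.
B^2 = 3^2 = 9
4AC = 4*(-2)*(-6) = 48
Discriminant = 9 - 48 = -39

-39


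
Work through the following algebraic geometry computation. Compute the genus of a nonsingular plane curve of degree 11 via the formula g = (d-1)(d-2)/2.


Using the genus formula for smooth plane curves:
g = (d-1)(d-2)/2
g = (11-1)(11-2)/2
g = 10*9/2
g = 90/2 = 45

45


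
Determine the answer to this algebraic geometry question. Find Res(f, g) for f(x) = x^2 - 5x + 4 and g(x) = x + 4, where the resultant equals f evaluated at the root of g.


For Res(f, x - c), we evaluate f at x = c.
f(-4) = (-4)^2 - 5*(-4) + 4
= 16 + 20 + 4
= 36 + 4 = 40
Res(f, g) = 40

40


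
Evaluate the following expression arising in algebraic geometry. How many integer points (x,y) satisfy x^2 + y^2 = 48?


Systematically check integer values of x where x^2 <= 48.
For each valid x, check if 48 - x^2 is a perfect square.
Total integer solutions found: 0

0


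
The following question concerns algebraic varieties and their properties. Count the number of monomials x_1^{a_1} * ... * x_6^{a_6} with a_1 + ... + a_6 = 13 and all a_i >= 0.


The number of degree-13 monomials in 6 variables is C(d+n-1, n-1).
= C(13+6-1, 6-1) = C(18, 5)
= 8568

8568


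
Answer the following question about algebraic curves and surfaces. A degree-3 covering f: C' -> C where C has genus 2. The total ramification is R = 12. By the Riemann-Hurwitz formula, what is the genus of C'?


Riemann-Hurwitz formula: 2g' - 2 = d(2g - 2) + R
Given: d = 3, g = 2, R = 12
2g' - 2 = 3*(2*2 - 2) + 12
2g' - 2 = 3*2 + 12
2g' - 2 = 6 + 12 = 18
2g' = 20
g' = 10

10


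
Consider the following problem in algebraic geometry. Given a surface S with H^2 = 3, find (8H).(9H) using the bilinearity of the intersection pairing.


Using bilinearity of the intersection pairing on a surface S:
(aH).(bH) = ab * (H.H)
We have H^2 = 3.
D.E = (8H).(9H) = 8*9*3
= 72*3
= 216

216


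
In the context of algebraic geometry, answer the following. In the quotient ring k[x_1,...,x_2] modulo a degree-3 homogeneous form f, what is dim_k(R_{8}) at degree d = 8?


For R = k[x_1,...,x_n]/(f) with f homogeneous of degree e:
The Hilbert series is (1 - t^e)/(1 - t)^n.
So h(d) = C(d+n-1, n-1) - C(d-e+n-1, n-1) for d >= e.
With n=2, e=3, d=8:
C(8+2-1, 2-1) = C(9, 1) = 9
C(8-3+2-1, 2-1) = C(6, 1) = 6
h(8) = 9 - 6 = 3

3


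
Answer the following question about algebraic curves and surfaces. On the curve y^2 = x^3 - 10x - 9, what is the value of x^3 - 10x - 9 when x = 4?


Compute x^3 - 10x - 9 at x = 4:
x^3 = 4^3 = 64
(-10)*x = (-10)*4 = -40
Sum: 64 - 40 - 9 = 15

15


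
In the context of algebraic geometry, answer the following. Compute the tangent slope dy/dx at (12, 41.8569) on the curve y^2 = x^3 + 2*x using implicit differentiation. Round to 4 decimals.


Using implicit differentiation of y^2 = x^3 + 2*x:
2y * dy/dx = 3x^2 + 2
dy/dx = (3x^2 + 2)/(2y)
Numerator: 3*12^2 + 2 = 434
Denominator: 2*41.8569 = 83.7138
dy/dx = 434/83.7138 = 5.1843

5.1843


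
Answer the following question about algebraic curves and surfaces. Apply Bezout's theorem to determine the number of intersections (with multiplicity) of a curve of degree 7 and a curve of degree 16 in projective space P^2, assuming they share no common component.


Bezout's theorem states the intersection count equals the product of degrees.
Intersection count = 7 * 16 = 112

112


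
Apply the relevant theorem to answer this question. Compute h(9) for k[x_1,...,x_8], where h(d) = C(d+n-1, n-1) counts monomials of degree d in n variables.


The Hilbert function for the polynomial ring in 8 variables is:
h(d) = C(d+n-1, n-1)
h(9) = C(9+8-1, 8-1) = C(16, 7)
= 16! / (7! * 9!)
= 11440

11440


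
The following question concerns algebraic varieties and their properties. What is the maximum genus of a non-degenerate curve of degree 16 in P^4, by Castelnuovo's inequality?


Castelnuovo's bound: write d - 1 = m(r-1) + epsilon with 0 <= epsilon < r-1.
d - 1 = 16 - 1 = 15
r - 1 = 4 - 1 = 3
15 = 5*3 + 0, so m = 5, epsilon = 0
pi(d, r) = m(m-1)(r-1)/2 + m*epsilon
= 5*4*3/2 + 5*0
= 60/2 + 0
= 30 + 0 = 30

30


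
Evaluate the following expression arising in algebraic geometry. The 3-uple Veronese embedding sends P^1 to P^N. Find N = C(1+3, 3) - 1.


The Veronese embedding v_d: P^n -> P^N maps each point to all
degree-d monomials in n+1 homogeneous coordinates.
N = C(n+d, d) - 1
N = C(1+3, 3) - 1
N = C(4, 3) - 1
C(4, 3) = 4
N = 4 - 1 = 3

3


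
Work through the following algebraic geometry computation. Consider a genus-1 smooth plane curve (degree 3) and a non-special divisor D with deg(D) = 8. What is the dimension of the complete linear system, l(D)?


First, compute the genus of a smooth plane curve of degree 3:
g = (d-1)(d-2)/2 = (3-1)(3-2)/2 = 1
For a non-special divisor D (i.e., h^1(D) = 0), Riemann-Roch gives:
l(D) = deg(D) - g + 1
Since deg(D) = 8 >= 2g - 1 = 1, D is non-special.
l(D) = 8 - 1 + 1 = 8

8


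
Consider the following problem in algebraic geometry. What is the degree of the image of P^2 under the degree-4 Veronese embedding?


The Veronese variety v_4(P^2) has degree d^r.
d^r = 4^2 = 16

16


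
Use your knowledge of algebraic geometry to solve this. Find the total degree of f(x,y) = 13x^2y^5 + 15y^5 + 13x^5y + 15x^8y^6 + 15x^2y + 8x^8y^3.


Examine each term for its total degree (sum of exponents).
  Term '13x^2y^5' has total degree 2+5 = 7.
  Term '15y^5' has total degree 0+5 = 5.
  Term '13x^5y' has total degree 5+1 = 6.
  Term '15x^8y^6' has total degree 8+6 = 14.
  Term '15x^2y' has total degree 2+1 = 3.
  Term '8x^8y^3' has total degree 8+3 = 11.
The maximum total degree among all terms is 14.

14


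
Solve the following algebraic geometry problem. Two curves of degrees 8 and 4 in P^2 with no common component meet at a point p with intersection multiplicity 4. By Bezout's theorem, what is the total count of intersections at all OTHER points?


By Bezout's theorem, the total intersection number is d1 * d2.
Total = 8 * 4 = 32
Intersection multiplicity at p = 4
Remaining intersections = 32 - 4 = 28

28


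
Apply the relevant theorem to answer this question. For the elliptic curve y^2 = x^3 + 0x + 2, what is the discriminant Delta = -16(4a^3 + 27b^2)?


Compute each component:
4a^3 = 4*0^3 = 4*0 = 0
27b^2 = 27*2^2 = 27*4 = 108
4a^3 + 27b^2 = 0 + 108 = 108
Delta = -16*108 = -1728

-1728


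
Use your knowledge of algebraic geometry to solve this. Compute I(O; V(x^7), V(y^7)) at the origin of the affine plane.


The intersection multiplicity of V(x^a) and V(y^b) at the origin is:
I(O; V(x^7), V(y^7)) = dim_k(k[x,y]/(x^7, y^7))
A basis for k[x,y]/(x^7, y^7) is the set of monomials x^i * y^j
where 0 <= i < 7 and 0 <= j < 7.
The number of such monomials is 7 * 7 = 49

49


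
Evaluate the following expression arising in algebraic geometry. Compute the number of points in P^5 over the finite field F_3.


P^5(F_3) has (q^(n+1) - 1)/(q - 1) points.
= 3^5 + 3^4 + 3^3 + 3^2 + 3^1 + 3^0
= 243 + 81 + 27 + 9 + 3 + 1
= 364

364


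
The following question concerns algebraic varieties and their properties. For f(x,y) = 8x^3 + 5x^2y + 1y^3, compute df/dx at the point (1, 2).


df/dx = 3*8*x^2 + 2*5*x^1*y
At (1,2): 3*8*1^2 + 2*5*1^1*2
= 24 + 20
= 44

44


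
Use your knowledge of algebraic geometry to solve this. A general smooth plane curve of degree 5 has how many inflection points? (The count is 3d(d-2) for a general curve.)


For a general smooth plane curve C of degree d, the inflection points are
the intersection of C with its Hessian curve, which has degree 3(d-2).
By Bezout, the total intersection number is d * 3(d-2) = 5 * 9 = 45.
For a general curve every flex is ordinary, so each contributes
multiplicity 1 to C·Hess(C), and the number of distinct inflection
points is 3d(d-2).
Inflection points = 3*5*(5-2) = 3*5*3 = 45

45


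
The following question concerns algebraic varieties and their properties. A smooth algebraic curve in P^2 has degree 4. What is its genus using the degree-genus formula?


Using the genus formula for smooth plane curves:
g = (d-1)(d-2)/2
g = (4-1)(4-2)/2
g = 3*2/2
g = 6/2 = 3

3


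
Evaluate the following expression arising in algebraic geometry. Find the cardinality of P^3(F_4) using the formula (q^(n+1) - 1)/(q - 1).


P^3(F_4) has (q^(n+1) - 1)/(q - 1) points.
= 4^3 + 4^2 + 4^1 + 4^0
= 64 + 16 + 4 + 1
= 85

85


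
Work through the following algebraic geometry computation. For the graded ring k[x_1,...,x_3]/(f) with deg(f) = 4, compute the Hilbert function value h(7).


For R = k[x_1,...,x_n]/(f) with f homogeneous of degree e:
The Hilbert series is (1 - t^e)/(1 - t)^n.
So h(d) = C(d+n-1, n-1) - C(d-e+n-1, n-1) for d >= e.
With n=3, e=4, d=7:
C(7+3-1, 3-1) = C(9, 2) = 36
C(7-4+3-1, 3-1) = C(5, 2) = 10
h(7) = 36 - 10 = 26

26


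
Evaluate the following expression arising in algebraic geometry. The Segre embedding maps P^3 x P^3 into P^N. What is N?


The Segre embedding maps P^m x P^n into P^N via
all products of coordinates from each factor.
N = (m+1)(n+1) - 1
N = (3+1)(3+1) - 1
N = 4*4 - 1
N = 16 - 1 = 15

15


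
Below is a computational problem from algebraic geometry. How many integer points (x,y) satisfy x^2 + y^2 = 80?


Systematically check integer values of x where x^2 <= 80.
For each valid x, check if 80 - x^2 is a perfect square.
x=4: 80 - 16 = 64, sqrt = 8 (valid)
x=8: 80 - 64 = 16, sqrt = 4 (valid)
Total integer solutions found: 8

8


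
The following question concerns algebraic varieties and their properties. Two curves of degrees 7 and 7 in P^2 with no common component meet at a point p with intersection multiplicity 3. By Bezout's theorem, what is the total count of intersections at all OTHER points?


By Bezout's theorem, the total intersection number is d1 * d2.
Total = 7 * 7 = 49
Intersection multiplicity at p = 3
Remaining intersections = 49 - 3 = 46

46


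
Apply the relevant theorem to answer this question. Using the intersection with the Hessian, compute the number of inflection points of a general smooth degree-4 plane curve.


For a general smooth plane curve C of degree d, the inflection points are
the intersection of C with its Hessian curve, which has degree 3(d-2).
By Bezout, the total intersection number is d * 3(d-2) = 4 * 6 = 24.
For a general curve every flex is ordinary, so each contributes
multiplicity 1 to C·Hess(C), and the number of distinct inflection
points is 3d(d-2).
Inflection points = 3*4*(4-2) = 3*4*2 = 24

24


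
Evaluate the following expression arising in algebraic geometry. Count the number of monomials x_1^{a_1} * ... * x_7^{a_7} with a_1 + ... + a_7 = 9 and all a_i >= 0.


The number of degree-9 monomials in 7 variables is C(d+n-1, n-1).
= C(9+7-1, 7-1) = C(15, 6)
= 5005

5005


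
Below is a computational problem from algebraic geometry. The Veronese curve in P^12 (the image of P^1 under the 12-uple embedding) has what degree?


The rational normal curve in P^12 is the image of P^1 under the 12-uple Veronese.
A general hyperplane in P^12 pulls back to a degree-12 form on P^1, which has 12 zeros,
so the curve meets a general hyperplane in 12 points. Degree = 12.

12


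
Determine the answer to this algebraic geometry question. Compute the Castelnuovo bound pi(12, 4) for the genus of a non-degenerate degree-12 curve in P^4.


Castelnuovo's bound: write d - 1 = m(r-1) + epsilon with 0 <= epsilon < r-1.
d - 1 = 12 - 1 = 11
r - 1 = 4 - 1 = 3
11 = 3*3 + 2, so m = 3, epsilon = 2
pi(d, r) = m(m-1)(r-1)/2 + m*epsilon
= 3*2*3/2 + 3*2
= 18/2 + 6
= 9 + 6 = 15

15


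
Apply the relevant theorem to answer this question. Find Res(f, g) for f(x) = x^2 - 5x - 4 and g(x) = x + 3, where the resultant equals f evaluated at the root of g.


For Res(f, x - c), we evaluate f at x = c.
f(-3) = (-3)^2 - 5*(-3) - 4
= 9 + 15 - 4
= 24 - 4 = 20
Res(f, g) = 20

20


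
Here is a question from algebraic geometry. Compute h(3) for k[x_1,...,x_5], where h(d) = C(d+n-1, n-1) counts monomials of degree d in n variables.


The Hilbert function for the polynomial ring in 5 variables is:
h(d) = C(d+n-1, n-1)
h(3) = C(3+5-1, 5-1) = C(7, 4)
= 7! / (4! * 3!)
= 35

35


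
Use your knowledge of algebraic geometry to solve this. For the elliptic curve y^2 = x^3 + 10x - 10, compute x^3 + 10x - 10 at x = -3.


Compute x^3 + 10x - 10 at x = -3:
x^3 = (-3)^3 = -27
10*x = 10*(-3) = -30
Sum: -27 - 30 - 10 = -67

-67


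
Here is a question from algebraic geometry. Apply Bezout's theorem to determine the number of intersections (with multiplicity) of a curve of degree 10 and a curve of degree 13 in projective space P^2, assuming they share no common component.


Bezout's theorem states the intersection count equals the product of degrees.
Intersection count = 10 * 13 = 130

130


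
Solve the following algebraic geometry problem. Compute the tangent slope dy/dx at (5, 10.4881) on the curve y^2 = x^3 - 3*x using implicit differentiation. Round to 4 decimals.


Using implicit differentiation of y^2 = x^3 - 3*x:
2y * dy/dx = 3x^2 - 3
dy/dx = (3x^2 - 3)/(2y)
Numerator: 3*5^2 - 3 = 72
Denominator: 2*10.4881 = 20.9762
dy/dx = 72/20.9762 = 3.4325

3.4325


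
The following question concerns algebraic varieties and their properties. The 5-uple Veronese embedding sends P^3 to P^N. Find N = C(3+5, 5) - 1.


The Veronese embedding v_d: P^n -> P^N maps each point to all
degree-d monomials in n+1 homogeneous coordinates.
N = C(n+d, d) - 1
N = C(3+5, 5) - 1
N = C(8, 5) - 1
C(8, 5) = 56
N = 56 - 1 = 55

55


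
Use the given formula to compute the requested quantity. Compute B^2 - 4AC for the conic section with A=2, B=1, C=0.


The discriminant of a conic Ax^2 + Bxy + Cy^2 + ... = 0 is B^2 - 4AC.
B^2 = 1^2 = 1
4AC = 4*2*0 = 0
Discriminant = 1 + 0 = 1

1


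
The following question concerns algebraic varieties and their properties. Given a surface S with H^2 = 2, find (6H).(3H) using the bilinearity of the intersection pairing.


Using bilinearity of the intersection pairing on a surface S:
(aH).(bH) = ab * (H.H)
We have H^2 = 2.
D.E = (6H).(3H) = 6*3*2
= 18*2
= 36

36


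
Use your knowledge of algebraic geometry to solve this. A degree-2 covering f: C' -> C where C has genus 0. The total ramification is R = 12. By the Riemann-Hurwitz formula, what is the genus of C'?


Riemann-Hurwitz formula: 2g' - 2 = d(2g - 2) + R
Given: d = 2, g = 0, R = 12
2g' - 2 = 2*(2*0 - 2) + 12
2g' - 2 = 2*(-2) + 12
2g' - 2 = -4 + 12 = 8
2g' = 10
g' = 5

5


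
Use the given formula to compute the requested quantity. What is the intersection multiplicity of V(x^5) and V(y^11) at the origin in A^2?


The intersection multiplicity of V(x^a) and V(y^b) at the origin is:
I(O; V(x^5), V(y^11)) = dim_k(k[x,y]/(x^5, y^11))
A basis for k[x,y]/(x^5, y^11) is the set of monomials x^i * y^j
where 0 <= i < 5 and 0 <= j < 11.
The number of such monomials is 5 * 11 = 55

55


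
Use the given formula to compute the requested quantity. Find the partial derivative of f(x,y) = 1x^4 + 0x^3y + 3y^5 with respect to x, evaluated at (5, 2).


df/dx = 4*1*x^3 + 3*0*x^2*y
At (5,2): 4*1*5^3 + 3*0*5^2*2
= 500 + 0
= 500

500


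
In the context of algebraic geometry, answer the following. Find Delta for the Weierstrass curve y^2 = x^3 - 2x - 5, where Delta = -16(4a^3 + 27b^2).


Compute each component:
4a^3 = 4*(-2)^3 = 4*(-8) = -32
27b^2 = 27*(-5)^2 = 27*25 = 675
4a^3 + 27b^2 = -32 + 675 = 643
Delta = -16*643 = -10288

-10288


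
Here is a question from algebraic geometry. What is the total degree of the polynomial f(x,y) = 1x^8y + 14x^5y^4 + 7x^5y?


Examine each term for its total degree (sum of exponents).
  Term '1x^8y' has total degree 8+1 = 9.
  Term '14x^5y^4' has total degree 5+4 = 9.
  Term '7x^5y' has total degree 5+1 = 6.
The maximum total degree among all terms is 9.

9


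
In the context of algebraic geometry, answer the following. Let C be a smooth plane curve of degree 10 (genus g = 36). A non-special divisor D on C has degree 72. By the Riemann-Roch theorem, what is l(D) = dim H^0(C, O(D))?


First, compute the genus of a smooth plane curve of degree 10:
g = (d-1)(d-2)/2 = (10-1)(10-2)/2 = 36
For a non-special divisor D (i.e., h^1(D) = 0), Riemann-Roch gives:
l(D) = deg(D) - g + 1
Since deg(D) = 72 >= 2g - 1 = 71, D is non-special.
l(D) = 72 - 36 + 1 = 37

37


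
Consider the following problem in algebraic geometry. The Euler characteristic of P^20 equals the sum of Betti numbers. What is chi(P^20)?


The complex projective space P^20 has one cell in each even real dimension 0, 2, ..., 40.
The cohomology groups are H^{2k}(P^20) = Z for k = 0,...,20, and 0 otherwise.
Euler characteristic = sum of Betti numbers = 1 per even-dimensional cohomology group.
chi(P^20) = 20 + 1 = 21

21


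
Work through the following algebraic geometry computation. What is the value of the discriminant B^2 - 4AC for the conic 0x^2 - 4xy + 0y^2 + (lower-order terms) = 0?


The discriminant of a conic Ax^2 + Bxy + Cy^2 + ... = 0 is B^2 - 4AC.
B^2 = (-4)^2 = 16
4AC = 4*0*0 = 0
Discriminant = 16 + 0 = 16

16


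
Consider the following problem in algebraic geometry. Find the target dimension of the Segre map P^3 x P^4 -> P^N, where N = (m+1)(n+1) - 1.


The Segre embedding maps P^m x P^n into P^N via
all products of coordinates from each factor.
N = (m+1)(n+1) - 1
N = (3+1)(4+1) - 1
N = 4*5 - 1
N = 20 - 1 = 19

19


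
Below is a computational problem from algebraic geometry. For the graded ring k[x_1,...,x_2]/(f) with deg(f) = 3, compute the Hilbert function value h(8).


For R = k[x_1,...,x_n]/(f) with f homogeneous of degree e:
The Hilbert series is (1 - t^e)/(1 - t)^n.
So h(d) = C(d+n-1, n-1) - C(d-e+n-1, n-1) for d >= e.
With n=2, e=3, d=8:
C(8+2-1, 2-1) = C(9, 1) = 9
C(8-3+2-1, 2-1) = C(6, 1) = 6
h(8) = 9 - 6 = 3

3


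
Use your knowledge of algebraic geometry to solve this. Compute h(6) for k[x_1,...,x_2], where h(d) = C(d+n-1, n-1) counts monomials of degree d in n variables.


The Hilbert function for the polynomial ring in 2 variables is:
h(d) = C(d+n-1, n-1)
h(6) = C(6+2-1, 2-1) = C(7, 1)
= 7! / (1! * 6!)
= 7

7


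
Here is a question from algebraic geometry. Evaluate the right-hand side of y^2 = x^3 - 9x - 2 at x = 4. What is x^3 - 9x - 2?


Compute x^3 - 9x - 2 at x = 4:
x^3 = 4^3 = 64
(-9)*x = (-9)*4 = -36
Sum: 64 - 36 - 2 = 26

26


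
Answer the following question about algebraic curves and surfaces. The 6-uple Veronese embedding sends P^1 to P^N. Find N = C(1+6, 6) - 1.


The Veronese embedding v_d: P^n -> P^N maps each point to all
degree-d monomials in n+1 homogeneous coordinates.
N = C(n+d, d) - 1
N = C(1+6, 6) - 1
N = C(7, 6) - 1
C(7, 6) = 7
N = 7 - 1 = 6

6


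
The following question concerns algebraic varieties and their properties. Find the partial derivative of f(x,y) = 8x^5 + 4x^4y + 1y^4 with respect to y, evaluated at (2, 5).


df/dy = 4*x^4 + 4*1*y^3
At (2,5): 4*2^4 + 4*1*5^3
= 64 + 500
= 564

564


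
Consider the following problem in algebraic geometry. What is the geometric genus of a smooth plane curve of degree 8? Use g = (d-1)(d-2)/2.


Using the genus formula for smooth plane curves:
g = (d-1)(d-2)/2
g = (8-1)(8-2)/2
g = 7*6/2
g = 42/2 = 21

21


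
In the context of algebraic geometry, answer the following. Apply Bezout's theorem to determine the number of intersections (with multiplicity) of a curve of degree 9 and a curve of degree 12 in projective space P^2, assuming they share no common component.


Bezout's theorem states the intersection count equals the product of degrees.
Intersection count = 9 * 12 = 108

108


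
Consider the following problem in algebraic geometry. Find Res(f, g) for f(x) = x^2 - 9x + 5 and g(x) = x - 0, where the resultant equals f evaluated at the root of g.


For Res(f, x - c), we evaluate f at x = c.
f(0) = 0^2 - 9*0 + 5
= 0 + 0 + 5
= 0 + 5 = 5
Res(f, g) = 5

5


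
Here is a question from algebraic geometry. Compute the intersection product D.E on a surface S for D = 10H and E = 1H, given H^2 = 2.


Using bilinearity of the intersection pairing on a surface S:
(aH).(bH) = ab * (H.H)
We have H^2 = 2.
D.E = (10H).(1H) = 10*1*2
= 10*2
= 20

20


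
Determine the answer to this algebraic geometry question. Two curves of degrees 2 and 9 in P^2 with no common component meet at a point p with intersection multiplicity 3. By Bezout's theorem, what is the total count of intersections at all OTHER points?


By Bezout's theorem, the total intersection number is d1 * d2.
Total = 2 * 9 = 18
Intersection multiplicity at p = 3
Remaining intersections = 18 - 3 = 15

15


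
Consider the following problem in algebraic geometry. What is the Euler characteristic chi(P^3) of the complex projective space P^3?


The complex projective space P^3 has one cell in each even real dimension 0, 2, ..., 6.
The cohomology groups are H^{2k}(P^3) = Z for k = 0,...,3, and 0 otherwise.
Euler characteristic = sum of Betti numbers = 1 per even-dimensional cohomology group.
chi(P^3) = 3 + 1 = 4

4


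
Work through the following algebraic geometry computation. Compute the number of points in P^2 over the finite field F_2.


P^2(F_2) has (q^(n+1) - 1)/(q - 1) points.
= 2^2 + 2^1 + 2^0
= 4 + 2 + 1
= 7

7


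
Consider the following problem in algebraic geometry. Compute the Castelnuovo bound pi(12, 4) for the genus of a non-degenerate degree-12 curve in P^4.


Castelnuovo's bound: write d - 1 = m(r-1) + epsilon with 0 <= epsilon < r-1.
d - 1 = 12 - 1 = 11
r - 1 = 4 - 1 = 3
11 = 3*3 + 2, so m = 3, epsilon = 2
pi(d, r) = m(m-1)(r-1)/2 + m*epsilon
= 3*2*3/2 + 3*2
= 18/2 + 6
= 9 + 6 = 15

15


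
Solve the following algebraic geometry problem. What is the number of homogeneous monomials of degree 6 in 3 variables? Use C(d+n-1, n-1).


The number of degree-6 monomials in 3 variables is C(d+n-1, n-1).
= C(6+3-1, 3-1) = C(8, 2)
= 28

28


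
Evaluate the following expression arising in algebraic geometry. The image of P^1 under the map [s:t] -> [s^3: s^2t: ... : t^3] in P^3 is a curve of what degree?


The rational normal curve in P^3 is the image of P^1 under the 3-uple Veronese.
A general hyperplane in P^3 pulls back to a degree-3 form on P^1, which has 3 zeros,
so the curve meets a general hyperplane in 3 points. Degree = 3.

3


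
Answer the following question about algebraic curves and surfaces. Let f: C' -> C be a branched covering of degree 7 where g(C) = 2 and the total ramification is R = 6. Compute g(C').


Riemann-Hurwitz formula: 2g' - 2 = d(2g - 2) + R
Given: d = 7, g = 2, R = 6
2g' - 2 = 7*(2*2 - 2) + 6
2g' - 2 = 7*2 + 6
2g' - 2 = 14 + 6 = 20
2g' = 22
g' = 11

11


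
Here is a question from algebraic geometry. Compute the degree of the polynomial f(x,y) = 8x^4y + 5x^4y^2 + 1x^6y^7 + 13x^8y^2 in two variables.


Examine each term for its total degree (sum of exponents).
  Term '8x^4y' has total degree 4+1 = 5.
  Term '5x^4y^2' has total degree 4+2 = 6.
  Term '1x^6y^7' has total degree 6+7 = 13.
  Term '13x^8y^2' has total degree 8+2 = 10.
The maximum total degree among all terms is 13.

13


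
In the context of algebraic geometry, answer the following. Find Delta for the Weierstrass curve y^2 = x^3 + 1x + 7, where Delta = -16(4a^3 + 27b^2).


Compute each component:
4a^3 = 4*1^3 = 4*1 = 4
27b^2 = 27*7^2 = 27*49 = 1323
4a^3 + 27b^2 = 4 + 1323 = 1327
Delta = -16*1327 = -21232

-21232


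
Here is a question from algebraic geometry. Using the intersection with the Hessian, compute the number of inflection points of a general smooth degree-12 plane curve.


For a general smooth plane curve C of degree d, the inflection points are
the intersection of C with its Hessian curve, which has degree 3(d-2).
By Bezout, the total intersection number is d * 3(d-2) = 12 * 30 = 360.
For a general curve every flex is ordinary, so each contributes
multiplicity 1 to C·Hess(C), and the number of distinct inflection
points is 3d(d-2).
Inflection points = 3*12*(12-2) = 3*12*10 = 360

360


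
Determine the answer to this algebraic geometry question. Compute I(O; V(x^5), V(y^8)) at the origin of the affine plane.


The intersection multiplicity of V(x^a) and V(y^b) at the origin is:
I(O; V(x^5), V(y^8)) = dim_k(k[x,y]/(x^5, y^8))
A basis for k[x,y]/(x^5, y^8) is the set of monomials x^i * y^j
where 0 <= i < 5 and 0 <= j < 8.
The number of such monomials is 5 * 8 = 40

40


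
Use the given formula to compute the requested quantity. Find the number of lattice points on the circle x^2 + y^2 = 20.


Systematically check integer values of x where x^2 <= 20.
For each valid x, check if 20 - x^2 is a perfect square.
x=2: 20 - 4 = 16, sqrt = 4 (valid)
x=4: 20 - 16 = 4, sqrt = 2 (valid)
Total integer solutions found: 8

8


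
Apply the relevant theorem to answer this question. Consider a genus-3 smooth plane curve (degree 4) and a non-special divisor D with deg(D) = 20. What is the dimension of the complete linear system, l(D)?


First, compute the genus of a smooth plane curve of degree 4:
g = (d-1)(d-2)/2 = (4-1)(4-2)/2 = 3
For a non-special divisor D (i.e., h^1(D) = 0), Riemann-Roch gives:
l(D) = deg(D) - g + 1
Since deg(D) = 20 >= 2g - 1 = 5, D is non-special.
l(D) = 20 - 3 + 1 = 18

18


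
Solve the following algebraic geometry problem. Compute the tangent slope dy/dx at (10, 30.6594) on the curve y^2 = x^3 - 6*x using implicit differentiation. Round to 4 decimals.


Using implicit differentiation of y^2 = x^3 - 6*x:
2y * dy/dx = 3x^2 - 6
dy/dx = (3x^2 - 6)/(2y)
Numerator: 3*10^2 - 6 = 294
Denominator: 2*30.6594 = 61.3188
dy/dx = 294/61.3188 = 4.7946

4.7946


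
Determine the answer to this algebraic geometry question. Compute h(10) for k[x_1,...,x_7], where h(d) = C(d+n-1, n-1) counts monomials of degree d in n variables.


The Hilbert function for the polynomial ring in 7 variables is:
h(d) = C(d+n-1, n-1)
h(10) = C(10+7-1, 7-1) = C(16, 6)
= 16! / (6! * 10!)
= 8008

8008


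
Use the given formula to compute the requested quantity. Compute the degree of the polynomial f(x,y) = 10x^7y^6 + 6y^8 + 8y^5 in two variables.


Examine each term for its total degree (sum of exponents).
  Term '10x^7y^6' has total degree 7+6 = 13.
  Term '6y^8' has total degree 0+8 = 8.
  Term '8y^5' has total degree 0+5 = 5.
The maximum total degree among all terms is 13.

13


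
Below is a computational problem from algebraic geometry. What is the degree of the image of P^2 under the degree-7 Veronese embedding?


The Veronese variety v_7(P^2) has degree d^r.
d^r = 7^2 = 49

49


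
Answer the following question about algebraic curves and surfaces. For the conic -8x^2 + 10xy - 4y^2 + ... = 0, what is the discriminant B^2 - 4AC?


The discriminant of a conic Ax^2 + Bxy + Cy^2 + ... = 0 is B^2 - 4AC.
B^2 = 10^2 = 100
4AC = 4*(-8)*(-4) = 128
Discriminant = 100 - 128 = -28

-28


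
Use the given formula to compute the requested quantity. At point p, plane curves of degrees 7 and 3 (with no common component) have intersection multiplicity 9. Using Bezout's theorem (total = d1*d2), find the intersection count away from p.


By Bezout's theorem, the total intersection number is d1 * d2.
Total = 7 * 3 = 21
Intersection multiplicity at p = 9
Remaining intersections = 21 - 9 = 12

12


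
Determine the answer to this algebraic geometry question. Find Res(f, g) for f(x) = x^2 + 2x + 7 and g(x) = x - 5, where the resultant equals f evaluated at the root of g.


For Res(f, x - c), we evaluate f at x = c.
f(5) = 5^2 + 2*5 + 7
= 25 + 10 + 7
= 35 + 7 = 42
Res(f, g) = 42

42


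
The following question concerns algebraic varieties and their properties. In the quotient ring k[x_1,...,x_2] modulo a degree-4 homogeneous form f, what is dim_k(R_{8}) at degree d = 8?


For R = k[x_1,...,x_n]/(f) with f homogeneous of degree e:
The Hilbert series is (1 - t^e)/(1 - t)^n.
So h(d) = C(d+n-1, n-1) - C(d-e+n-1, n-1) for d >= e.
With n=2, e=4, d=8:
C(8+2-1, 2-1) = C(9, 1) = 9
C(8-4+2-1, 2-1) = C(5, 1) = 5
h(8) = 9 - 5 = 4

4


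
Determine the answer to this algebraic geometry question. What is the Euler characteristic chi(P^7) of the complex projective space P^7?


The complex projective space P^7 has one cell in each even real dimension 0, 2, ..., 14.
The cohomology groups are H^{2k}(P^7) = Z for k = 0,...,7, and 0 otherwise.
Euler characteristic = sum of Betti numbers = 1 per even-dimensional cohomology group.
chi(P^7) = 7 + 1 = 8

8


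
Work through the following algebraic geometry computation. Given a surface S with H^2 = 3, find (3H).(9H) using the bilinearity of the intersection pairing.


Using bilinearity of the intersection pairing on a surface S:
(aH).(bH) = ab * (H.H)
We have H^2 = 3.
D.E = (3H).(9H) = 3*9*3
= 27*3
= 81

81


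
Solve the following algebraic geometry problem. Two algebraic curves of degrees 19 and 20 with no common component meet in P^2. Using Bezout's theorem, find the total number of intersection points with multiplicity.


Bezout's theorem states the intersection count equals the product of degrees.
Intersection count = 19 * 20 = 380

380


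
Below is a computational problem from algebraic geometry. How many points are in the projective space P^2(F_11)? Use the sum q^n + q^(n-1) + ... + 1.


P^2(F_11) has (q^(n+1) - 1)/(q - 1) points.
= 11^2 + 11^1 + 11^0
= 121 + 11 + 1
= 133

133


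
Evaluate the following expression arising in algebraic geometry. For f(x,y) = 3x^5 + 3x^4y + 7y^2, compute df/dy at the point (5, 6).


df/dy = 3*x^4 + 2*7*y^1
At (5,6): 3*5^4 + 2*7*6^1
= 1875 + 84
= 1959

1959


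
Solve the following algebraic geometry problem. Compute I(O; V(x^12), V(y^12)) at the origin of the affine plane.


The intersection multiplicity of V(x^a) and V(y^b) at the origin is:
I(O; V(x^12), V(y^12)) = dim_k(k[x,y]/(x^12, y^12))
A basis for k[x,y]/(x^12, y^12) is the set of monomials x^i * y^j
where 0 <= i < 12 and 0 <= j < 12.
The number of such monomials is 12 * 12 = 144

144


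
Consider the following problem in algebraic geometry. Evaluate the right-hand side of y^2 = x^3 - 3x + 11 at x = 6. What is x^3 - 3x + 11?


Compute x^3 - 3x + 11 at x = 6:
x^3 = 6^3 = 216
(-3)*x = (-3)*6 = -18
Sum: 216 - 18 + 11 = 209

209


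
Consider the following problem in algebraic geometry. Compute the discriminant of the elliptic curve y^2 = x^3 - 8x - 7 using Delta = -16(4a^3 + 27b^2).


Compute each component:
4a^3 = 4*(-8)^3 = 4*(-512) = -2048
27b^2 = 27*(-7)^2 = 27*49 = 1323
4a^3 + 27b^2 = -2048 + 1323 = -725
Delta = -16*(-725) = 11600

11600


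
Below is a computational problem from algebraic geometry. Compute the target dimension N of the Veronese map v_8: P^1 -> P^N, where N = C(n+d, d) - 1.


The Veronese embedding v_d: P^n -> P^N maps each point to all
degree-d monomials in n+1 homogeneous coordinates.
N = C(n+d, d) - 1
N = C(1+8, 8) - 1
N = C(9, 8) - 1
C(9, 8) = 9
N = 9 - 1 = 8

8


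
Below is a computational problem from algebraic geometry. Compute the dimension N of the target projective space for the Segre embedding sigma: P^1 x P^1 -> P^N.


The Segre embedding maps P^m x P^n into P^N via
all products of coordinates from each factor.
N = (m+1)(n+1) - 1
N = (1+1)(1+1) - 1
N = 2*2 - 1
N = 4 - 1 = 3

3


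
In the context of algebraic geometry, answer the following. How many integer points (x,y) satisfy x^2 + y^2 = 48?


Systematically check integer values of x where x^2 <= 48.
For each valid x, check if 48 - x^2 is a perfect square.
Total integer solutions found: 0

0


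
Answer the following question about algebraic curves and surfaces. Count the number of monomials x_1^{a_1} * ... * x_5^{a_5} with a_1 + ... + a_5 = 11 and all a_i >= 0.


The number of degree-11 monomials in 5 variables is C(d+n-1, n-1).
= C(11+5-1, 5-1) = C(15, 4)
= 1365

1365


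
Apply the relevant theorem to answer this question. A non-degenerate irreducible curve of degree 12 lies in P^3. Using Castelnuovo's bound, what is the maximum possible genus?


Castelnuovo's bound: write d - 1 = m(r-1) + epsilon with 0 <= epsilon < r-1.
d - 1 = 12 - 1 = 11
r - 1 = 3 - 1 = 2
11 = 5*2 + 1, so m = 5, epsilon = 1
pi(d, r) = m(m-1)(r-1)/2 + m*epsilon
= 5*4*2/2 + 5*1
= 40/2 + 5
= 20 + 5 = 25

25
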